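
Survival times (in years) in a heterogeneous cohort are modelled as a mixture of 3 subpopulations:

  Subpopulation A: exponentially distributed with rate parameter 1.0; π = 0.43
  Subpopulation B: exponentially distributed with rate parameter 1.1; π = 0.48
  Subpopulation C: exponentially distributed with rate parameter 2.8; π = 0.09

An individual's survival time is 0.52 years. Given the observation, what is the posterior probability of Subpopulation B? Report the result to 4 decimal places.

0.4866

Apply Bayes' rule: the posterior for each component is proportional to its prior times its likelihood at x.
Evaluate each component's likelihood at the observed value:
  L_A = 0.594521
  L_B = 0.620835
  L_C = 0.652868
Prior × likelihood for each component:
  P(Z=A)·L_A = 0.43 × 0.594521 = 0.255644
  P(Z=B)·L_B = 0.48 × 0.620835 = 0.298001
  P(Z=C)·L_C = 0.09 × 0.652868 = 0.0587581
Denominator: 0.255644 + 0.298001 + 0.0587581 = 0.612403
So the posterior for Subpopulation B is 0.298001 / 0.612403 ≈ 0.4866.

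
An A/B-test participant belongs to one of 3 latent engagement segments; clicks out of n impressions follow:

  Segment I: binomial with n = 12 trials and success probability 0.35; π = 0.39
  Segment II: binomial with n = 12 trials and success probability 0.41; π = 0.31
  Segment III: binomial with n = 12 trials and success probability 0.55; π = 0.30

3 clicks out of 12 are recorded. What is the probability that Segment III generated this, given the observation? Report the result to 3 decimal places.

0.066

Apply Bayes' rule: the posterior for each component is proportional to its prior times its likelihood at x.
Binomial probabilities:
  p_I = 0.195365
  p_II = 0.131354
  p_III = 0.0276964
Unnormalised posteriors:
  w_I·p_I = 0.39 × 0.195365 = 0.0761924
  w_II·p_II = 0.31 × 0.131354 = 0.0407197
  w_III·p_III = 0.30 × 0.0276964 = 0.00830892
Evidence: 0.0761924 + 0.0407197 + 0.00830892 = 0.125221
Responsibility of Segment III: 0.00830892 / 0.125221 ≈ 0.066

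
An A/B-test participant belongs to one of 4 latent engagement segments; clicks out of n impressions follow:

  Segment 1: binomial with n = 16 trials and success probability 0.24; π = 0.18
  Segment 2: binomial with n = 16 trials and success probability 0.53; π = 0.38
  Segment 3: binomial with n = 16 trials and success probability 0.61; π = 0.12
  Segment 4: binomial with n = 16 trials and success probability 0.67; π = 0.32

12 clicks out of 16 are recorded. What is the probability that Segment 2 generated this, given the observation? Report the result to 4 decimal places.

0.1916

Apply Bayes' rule: the posterior for each component is proportional to its prior times its likelihood at x.
Binomial probabilities:
  L_1 = 2.21748e-05
  L_2 = 0.0436288
  L_3 = 0.11176
  L_4 = 0.176614
Prior × likelihood for each component:
  w_1·L_1 = 0.18 × 2.21748e-05 = 3.99147e-06
  w_2·L_2 = 0.38 × 0.0436288 = 0.0165789
  w_3·L_3 = 0.12 × 0.11176 = 0.0134112
  w_4·L_4 = 0.32 × 0.176614 = 0.0565164
Normaliser: 3.99147e-06 + 0.0165789 + 0.0134112 + 0.0565164 = 0.0865106
P(Segment 2 | 12 clicks out of 16) = 0.0165789 / 0.0865106 ≈ 0.1916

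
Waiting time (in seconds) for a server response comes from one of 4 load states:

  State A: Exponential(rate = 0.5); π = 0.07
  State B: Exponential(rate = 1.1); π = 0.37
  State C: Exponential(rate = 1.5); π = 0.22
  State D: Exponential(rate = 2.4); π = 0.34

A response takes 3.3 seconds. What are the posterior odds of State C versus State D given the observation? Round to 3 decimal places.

Posterior odds = (P(Z=i) f_i(x)) / (P(Z=j) f_j(x)); the normalising sum cancels.
Evaluate each component's likelihood at the observed value:
  L_A = 0.5·e^(−0.5·3.3) = 0.5·e^(−1.6500) = 0.096025
  L_B = 1.1·e^(−1.1·3.3) = 1.1·e^(−3.6300) = 0.0291678
  L_C = 1.5·e^(−1.5·3.3) = 1.5·e^(−4.9500) = 0.0106251
  L_D = 2.4·e^(−2.4·3.3) = 2.4·e^(−7.9200) = 0.000872166
0.00233752 / 0.000296536 ≈ 7.883

7.883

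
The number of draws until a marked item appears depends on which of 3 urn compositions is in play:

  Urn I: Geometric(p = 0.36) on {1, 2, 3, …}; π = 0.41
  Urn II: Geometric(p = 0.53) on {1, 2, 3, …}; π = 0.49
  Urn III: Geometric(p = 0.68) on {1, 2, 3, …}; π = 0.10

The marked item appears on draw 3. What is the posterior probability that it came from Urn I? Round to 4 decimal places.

0.4845

By Bayes' theorem, P(k | x) = P(Z=k) f_k(x) / Σ_j P(Z=j) f_j(x).
Component likelihoods at x = 3:
  f_I = 0.36·(1−0.36)^2 = 0.36·0.4096 = 0.147456
  f_II = 0.53·(1−0.53)^2 = 0.53·0.2209 = 0.117077
  f_III = 0.68·(1−0.68)^2 = 0.68·0.1024 = 0.069632
Multiply by the mixture weights:
  P(Z=I)·f_I = 0.41 × 0.147456 = 0.060457
  P(Z=II)·f_II = 0.49 × 0.117077 = 0.0573677
  P(Z=III)·f_III = 0.10 × 0.069632 = 0.0069632
Marginal: 0.060457 + 0.0573677 + 0.0069632 = 0.124788
Responsibility of Urn I: 0.060457 / 0.124788 ≈ 0.4845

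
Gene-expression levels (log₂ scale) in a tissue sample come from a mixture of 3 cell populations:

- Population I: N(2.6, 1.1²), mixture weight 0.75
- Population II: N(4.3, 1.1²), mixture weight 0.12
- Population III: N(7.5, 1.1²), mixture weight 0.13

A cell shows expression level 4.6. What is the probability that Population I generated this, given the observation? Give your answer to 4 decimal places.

0.5455

Apply Bayes' rule: the posterior for each component is proportional to its prior times its likelihood at x.
Normal densities:
  f_I = (1/(1.1·√(2π)))·exp(−(4.6−2.6)²/(2·1.1²)) = 0.362675·exp(-1.65289) = 0.0694505
  f_II = (1/(1.1·√(2π)))·exp(−(4.6−4.3)²/(2·1.1²)) = 0.362675·exp(-0.03719) = 0.349435
  f_III = (1/(1.1·√(2π)))·exp(−(4.6−7.5)²/(2·1.1²)) = 0.362675·exp(-3.47521) = 0.0112268
Weight by the priors:
  w_I·f_I = 0.75 × 0.0694505 = 0.0520879
  w_II·f_II = 0.12 × 0.349435 = 0.0419322
  w_III·f_III = 0.13 × 0.0112268 = 0.00145948
Denominator: 0.0520879 + 0.0419322 + 0.00145948 = 0.0954795
P(Population I | x) ≈ 0.5455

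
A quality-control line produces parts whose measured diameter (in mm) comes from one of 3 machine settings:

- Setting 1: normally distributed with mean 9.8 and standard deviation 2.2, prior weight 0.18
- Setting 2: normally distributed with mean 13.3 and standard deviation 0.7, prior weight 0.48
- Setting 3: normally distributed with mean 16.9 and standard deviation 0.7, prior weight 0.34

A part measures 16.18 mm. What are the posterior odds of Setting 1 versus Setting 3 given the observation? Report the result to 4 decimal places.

Since P(k|x) ∝ π_k f_k(x), the posterior odds are π_i f_i(x) / (π_j f_j(x)).
Component likelihoods at x = 16.18 mm:
  f_1 = (1/(2.2·√(2π)))·exp(−(16.18−9.8)²/(2·2.2²)) = 0.181337·exp(-4.20500) = 0.0027057
  f_2 = (1/(0.7·√(2π)))·exp(−(16.18−13.3)²/(2·0.7²)) = 0.569918·exp(-8.46367) = 0.00012025
  f_3 = (1/(0.7·√(2π)))·exp(−(16.18−16.9)²/(2·0.7²)) = 0.569918·exp(-0.52898) = 0.335799
Odds = (0.18/0.34) × (0.0027057/0.335799) = 0.529412 × 0.00805749 ≈ 0.0043

0.0043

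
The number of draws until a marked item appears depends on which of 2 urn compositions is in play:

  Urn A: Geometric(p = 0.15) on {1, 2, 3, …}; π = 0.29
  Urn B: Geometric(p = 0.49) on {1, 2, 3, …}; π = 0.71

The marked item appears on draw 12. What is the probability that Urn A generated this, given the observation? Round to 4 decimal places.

By Bayes' theorem, P(k | x) = π_k f_k(x) / Σ_j π_j f_j(x).
Evaluate each component's likelihood at the observed value:
  f_A = 0.0251015
  f_B = 0.000297487
Prior × likelihood for each component:
  π_A·f_A = 0.29 × 0.0251015 = 0.00727943
  π_B·f_B = 0.71 × 0.000297487 = 0.000211216
Denominator: 0.00727943 + 0.000211216 = 0.00749065
P(Urn A | 12) ≈ 0.9718

0.9718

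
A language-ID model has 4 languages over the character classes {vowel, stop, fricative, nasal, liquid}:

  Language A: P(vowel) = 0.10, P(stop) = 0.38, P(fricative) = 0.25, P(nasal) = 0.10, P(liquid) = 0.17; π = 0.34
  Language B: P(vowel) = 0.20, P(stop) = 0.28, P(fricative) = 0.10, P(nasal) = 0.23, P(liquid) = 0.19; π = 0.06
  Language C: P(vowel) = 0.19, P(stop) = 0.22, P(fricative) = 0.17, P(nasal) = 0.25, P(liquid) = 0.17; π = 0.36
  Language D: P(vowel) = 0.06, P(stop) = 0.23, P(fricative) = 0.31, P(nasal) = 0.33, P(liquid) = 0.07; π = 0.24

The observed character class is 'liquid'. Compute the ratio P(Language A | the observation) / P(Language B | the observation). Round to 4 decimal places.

5.0702

Only the two components matter; the odds are (P(Z=i) f_i(x)) / (P(Z=j) f_j(x)).
Categorical probabilities:
  p_A = P(liquid | comp) = 0.17
  p_B = P(liquid | comp) = 0.19
  p_C = P(liquid | comp) = 0.17
  p_D = P(liquid | comp) = 0.07
Posterior odds = (P(Z=A)·p_A) / (P(Z=B)·p_B) = (0.34·0.17) / (0.06·0.19) = 0.0578 / 0.0114 ≈ 5.0702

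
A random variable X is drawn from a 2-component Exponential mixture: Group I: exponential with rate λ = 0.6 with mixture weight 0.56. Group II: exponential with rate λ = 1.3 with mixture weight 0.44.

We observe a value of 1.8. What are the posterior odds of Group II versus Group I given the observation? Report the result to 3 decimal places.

The posterior odds equal the prior odds times the likelihood ratio: (π_i/π_j)·(f_i(x)/f_j(x)).
Component likelihoods at x = 1.8:
  p_I = 0.6·e^(−0.6·1.8) = 0.6·e^(−1.0800) = 0.203757
  p_II = 1.3·e^(−1.3·1.8) = 1.3·e^(−2.3400) = 0.125226
Posterior odds = (π_II·p_II) / (π_I·p_I) = (0.44·0.125226) / (0.56·0.203757) = 0.0550994 / 0.114104 ≈ 0.483

0.483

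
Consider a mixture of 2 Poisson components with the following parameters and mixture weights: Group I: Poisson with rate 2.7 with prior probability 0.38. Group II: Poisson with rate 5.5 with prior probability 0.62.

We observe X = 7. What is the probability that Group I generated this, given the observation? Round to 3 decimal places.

P(component k | x) = π_k·f_k(x) / marginal(x), where marginal(x) = Σ_j π_j·f_j(x).
Evaluate each component's likelihood at the observed value:
  f_I = 0.0139483
  f_II = 0.123449
Weight by the priors:
  π_I·f_I = 0.38 × 0.0139483 = 0.00530035
  π_II·f_II = 0.62 × 0.123449 = 0.0765386
Sum: 0.00530035 + 0.0765386 = 0.0818389
P(Group I | x) = 0.00530035 / 0.0818389 ≈ 0.065

0.065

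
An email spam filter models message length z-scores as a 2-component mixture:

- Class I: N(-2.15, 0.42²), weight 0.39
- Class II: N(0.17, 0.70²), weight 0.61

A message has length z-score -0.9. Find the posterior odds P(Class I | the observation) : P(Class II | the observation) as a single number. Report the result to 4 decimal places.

Since P(k|x) ∝ π_k f_k(x), the posterior odds are π_i f_i(x) / (π_j f_j(x)).
Component likelihoods at x = -0.9:
  f_I = 0.0113301
  f_II = 0.177191
Posterior odds = (π_I·f_I) / (π_II·f_II) = (0.39·0.0113301) / (0.61·0.177191) = 0.00441874 / 0.108086 ≈ 0.0409

0.0409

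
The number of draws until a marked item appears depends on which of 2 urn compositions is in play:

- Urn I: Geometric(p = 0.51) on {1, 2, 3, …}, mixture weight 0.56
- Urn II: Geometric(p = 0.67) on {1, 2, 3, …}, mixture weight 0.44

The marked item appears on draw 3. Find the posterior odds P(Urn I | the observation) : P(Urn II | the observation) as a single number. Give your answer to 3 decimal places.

Since P(k|x) ∝ P(Z=k) f_k(x), the posterior odds are P(Z=i) f_i(x) / (P(Z=j) f_j(x)).
Evaluate each component's likelihood at the observed value:
  f_I = 0.51·(1−0.51)^2 = 0.51·0.2401 = 0.122451
  f_II = 0.67·(1−0.67)^2 = 0.67·0.1089 = 0.072963
0.0685726 / 0.0321037 ≈ 2.136

2.136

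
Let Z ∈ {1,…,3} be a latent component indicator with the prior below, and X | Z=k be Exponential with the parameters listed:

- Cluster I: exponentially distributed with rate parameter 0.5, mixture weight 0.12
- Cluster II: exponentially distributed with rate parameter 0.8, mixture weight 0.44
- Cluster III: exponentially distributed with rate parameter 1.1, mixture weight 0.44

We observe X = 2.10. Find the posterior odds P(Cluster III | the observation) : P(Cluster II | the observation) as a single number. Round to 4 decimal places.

0.7323

Since P(k|x) ∝ P(Z=k) f_k(x), the posterior odds are P(Z=i) f_i(x) / (P(Z=j) f_j(x)).
Component likelihoods at x = 2.10:
  p_I = 0.5·e^(−0.5·2.10) = 0.5·e^(−1.0500) = 0.174969
  p_II = 0.8·e^(−0.8·2.10) = 0.8·e^(−1.6800) = 0.149099
  p_III = 1.1·e^(−1.1·2.10) = 1.1·e^(−2.3100) = 0.109187
Posterior odds = (P(Z=III)·p_III) / (P(Z=II)·p_II) = (0.44·0.109187) / (0.44·0.149099) = 0.0480424 / 0.0656036 ≈ 0.7323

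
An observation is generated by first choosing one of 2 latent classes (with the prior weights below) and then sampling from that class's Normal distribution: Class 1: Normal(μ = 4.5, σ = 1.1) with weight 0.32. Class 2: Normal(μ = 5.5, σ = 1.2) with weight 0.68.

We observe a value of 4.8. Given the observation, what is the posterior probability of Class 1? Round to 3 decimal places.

Posterior ∝ prior × likelihood, so P(k | x) ∝ π_k f_k(x); normalise over all components.
Normal densities:
  p_1 = (1/(1.1·√(2π)))·exp(−(4.8−4.5)²/(2·1.1²)) = 0.362675·exp(-0.03719) = 0.349435
  p_2 = (1/(1.2·√(2π)))·exp(−(4.8−5.5)²/(2·1.2²)) = 0.332452·exp(-0.17014) = 0.280439
Prior × likelihood for each component:
  π_1·p_1 = 0.32 × 0.349435 = 0.111819
  π_2·p_2 = 0.68 × 0.280439 = 0.190699
Sum: 0.111819 + 0.190699 = 0.302518
P(Class 1 | 4.8) ≈ 0.370

0.370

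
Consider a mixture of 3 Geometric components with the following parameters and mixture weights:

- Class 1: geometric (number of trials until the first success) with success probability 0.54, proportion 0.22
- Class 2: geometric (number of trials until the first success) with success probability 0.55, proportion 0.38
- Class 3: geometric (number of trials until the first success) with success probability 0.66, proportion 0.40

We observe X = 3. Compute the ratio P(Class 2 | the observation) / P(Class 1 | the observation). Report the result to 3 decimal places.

1.684

Posterior odds = (w_i f_i(x)) / (w_j f_j(x)); the normalising sum cancels.
Component likelihoods at x = 3:
  L_1 = 0.54·(1−0.54)^2 = 0.54·0.2116 = 0.114264
  L_2 = 0.55·(1−0.55)^2 = 0.55·0.2025 = 0.111375
  L_3 = 0.66·(1−0.66)^2 = 0.66·0.1156 = 0.076296
0.0423225 / 0.0251381 ≈ 1.684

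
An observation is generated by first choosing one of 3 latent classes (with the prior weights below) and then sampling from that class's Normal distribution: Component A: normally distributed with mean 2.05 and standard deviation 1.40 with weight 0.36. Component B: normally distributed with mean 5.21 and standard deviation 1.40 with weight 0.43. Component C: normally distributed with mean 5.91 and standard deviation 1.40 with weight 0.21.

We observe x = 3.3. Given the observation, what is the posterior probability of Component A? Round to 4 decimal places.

P(component k | x) = w_k·f_k(x) / marginal(x), where marginal(x) = Σ_j w_j·f_j(x).
Evaluate each component's likelihood at the observed value:
  p_A = 0.191282
  p_B = 0.11236
  p_C = 0.0501272
Prior × likelihood for each component:
  w_A·p_A = 0.36 × 0.191282 = 0.0688614
  w_B·p_B = 0.43 × 0.11236 = 0.0483147
  w_C·p_C = 0.21 × 0.0501272 = 0.0105267
Marginal: 0.0688614 + 0.0483147 + 0.0105267 = 0.127703
P(Component A | data) ≈ 0.5392

0.5392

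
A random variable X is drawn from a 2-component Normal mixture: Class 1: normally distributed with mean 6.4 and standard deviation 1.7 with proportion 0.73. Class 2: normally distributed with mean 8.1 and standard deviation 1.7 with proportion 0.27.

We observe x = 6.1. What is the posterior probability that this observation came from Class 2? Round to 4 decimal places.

The responsibility of component k is π_k f_k(x) divided by Σ_j π_j f_j(x).
Normal densities:
  p_1 = 0.231046
  p_2 = 0.117466
Weight by the priors:
  π_1·p_1 = 0.73 × 0.231046 = 0.168664
  π_2·p_2 = 0.27 × 0.117466 = 0.0317158
Sum: 0.168664 + 0.0317158 = 0.200379
P(Class 2 | 6.1) ≈ 0.1583

0.1583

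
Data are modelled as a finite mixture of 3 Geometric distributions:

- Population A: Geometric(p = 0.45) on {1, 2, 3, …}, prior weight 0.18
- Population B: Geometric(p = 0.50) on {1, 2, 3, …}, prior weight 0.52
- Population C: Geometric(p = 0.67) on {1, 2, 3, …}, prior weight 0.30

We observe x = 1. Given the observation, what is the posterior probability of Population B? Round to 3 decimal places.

Apply Bayes' rule: the posterior for each component is proportional to its prior times its likelihood at x.
Component likelihoods at x = 1:
  L_A = 0.45·(1−0.45)^0 = 0.45·1 = 0.45
  L_B = 0.50·(1−0.50)^0 = 0.50·1 = 0.5
  L_C = 0.67·(1−0.67)^0 = 0.67·1 = 0.67
Multiply by the mixture weights:
  P(Z=A)·L_A = 0.18 × 0.45 = 0.081
  P(Z=B)·L_B = 0.52 × 0.5 = 0.26
  P(Z=C)·L_C = 0.30 × 0.67 = 0.201
Marginal: 0.081 + 0.26 + 0.201 = 0.542
P(Population B | data) = 0.26 / 0.542 ≈ 0.480

0.480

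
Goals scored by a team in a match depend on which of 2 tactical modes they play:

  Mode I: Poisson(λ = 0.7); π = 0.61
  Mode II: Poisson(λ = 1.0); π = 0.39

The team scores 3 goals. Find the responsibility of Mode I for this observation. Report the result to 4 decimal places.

The responsibility of component k is w_k f_k(x) divided by Σ_j w_j f_j(x).
Poisson probabilities:
  f_I = 0.0283881
  f_II = 0.0613132
Weight by the priors:
  w_I·f_I = 0.61 × 0.0283881 = 0.0173168
  w_II·f_II = 0.39 × 0.0613132 = 0.0239122
Normaliser: 0.0173168 + 0.0239122 = 0.0412289
So the posterior for Mode I is 0.0173168 / 0.0412289 ≈ 0.4200.

0.4200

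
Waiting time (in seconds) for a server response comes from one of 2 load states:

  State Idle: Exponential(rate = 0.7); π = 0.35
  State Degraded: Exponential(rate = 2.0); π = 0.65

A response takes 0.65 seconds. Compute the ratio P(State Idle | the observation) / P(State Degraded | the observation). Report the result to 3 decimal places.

0.439

Posterior odds = (w_i f_i(x)) / (w_j f_j(x)); the normalising sum cancels.
Evaluate each component's likelihood at the observed value:
  L_Idle = 0.444114
  L_Degraded = 0.545064
Odds = (0.35/0.65) × (0.444114/0.545064) = 0.538462 × 0.814792 ≈ 0.439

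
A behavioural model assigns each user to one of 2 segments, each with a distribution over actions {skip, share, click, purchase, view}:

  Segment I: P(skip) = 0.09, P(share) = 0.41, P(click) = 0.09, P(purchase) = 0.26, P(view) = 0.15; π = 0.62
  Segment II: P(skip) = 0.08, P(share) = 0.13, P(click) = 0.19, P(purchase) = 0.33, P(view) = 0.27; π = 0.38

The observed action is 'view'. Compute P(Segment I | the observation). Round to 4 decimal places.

0.4755

P(component k | x) = P(Z=k)·f_k(x) / marginal(x), where marginal(x) = Σ_j P(Z=j)·f_j(x).
Categorical probabilities:
  p_I = P(view | comp) = 0.15
  p_II = P(view | comp) = 0.27
Unnormalised posteriors:
  P(Z=I)·p_I = 0.62 × 0.15 = 0.093
  P(Z=II)·p_II = 0.38 × 0.27 = 0.1026
Evidence: 0.093 + 0.1026 = 0.1956
P(Segment I | 'view') ≈ 0.4755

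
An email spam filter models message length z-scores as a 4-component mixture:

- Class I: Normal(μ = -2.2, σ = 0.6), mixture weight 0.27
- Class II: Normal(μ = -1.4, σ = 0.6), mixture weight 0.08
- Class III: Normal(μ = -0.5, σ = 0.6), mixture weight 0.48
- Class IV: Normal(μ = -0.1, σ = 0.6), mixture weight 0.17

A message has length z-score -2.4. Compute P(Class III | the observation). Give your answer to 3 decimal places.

0.011

P(component k | x) = P(Z=k)·f_k(x) / marginal(x), where marginal(x) = Σ_j P(Z=j)·f_j(x).
Evaluate each component's likelihood at the observed value:
  L_I = (1/(0.6·√(2π)))·exp(−(-2.4−-2.2)²/(2·0.6²)) = 0.664904·exp(-0.05556) = 0.628972
  L_II = (1/(0.6·√(2π)))·exp(−(-2.4−-1.4)²/(2·0.6²)) = 0.664904·exp(-1.38889) = 0.165795
  L_III = (1/(0.6·√(2π)))·exp(−(-2.4−-0.5)²/(2·0.6²)) = 0.664904·exp(-5.01389) = 0.00441829
  L_IV = (1/(0.6·√(2π)))·exp(−(-2.4−-0.1)²/(2·0.6²)) = 0.664904·exp(-7.34722) = 0.000428451
Unnormalised posteriors:
  P(Z=I)·L_I = 0.27 × 0.628972 = 0.169822
  P(Z=II)·L_II = 0.08 × 0.165795 = 0.0132636
  P(Z=III)·L_III = 0.48 × 0.00441829 = 0.00212078
  P(Z=IV)·L_IV = 0.17 × 0.000428451 = 7.28366e-05
Sum: 0.169822 + 0.0132636 + 0.00212078 + 7.28366e-05 = 0.18528
P(Class III | the observation) = 0.00212078 / 0.18528 ≈ 0.011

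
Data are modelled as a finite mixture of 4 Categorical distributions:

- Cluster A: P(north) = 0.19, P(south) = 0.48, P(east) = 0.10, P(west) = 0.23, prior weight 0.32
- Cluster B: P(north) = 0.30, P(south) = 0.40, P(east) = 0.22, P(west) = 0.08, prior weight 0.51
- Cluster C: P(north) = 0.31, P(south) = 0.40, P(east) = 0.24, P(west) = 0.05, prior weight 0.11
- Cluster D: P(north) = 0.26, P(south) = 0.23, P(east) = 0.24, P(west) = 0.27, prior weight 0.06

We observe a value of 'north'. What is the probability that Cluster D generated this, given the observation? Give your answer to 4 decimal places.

P(component k | x) = π_k·f_k(x) / marginal(x), where marginal(x) = Σ_j π_j·f_j(x).
Component likelihoods at x = 'north':
  L_A = P(north | comp) = 0.19
  L_B = P(north | comp) = 0.30
  L_C = P(north | comp) = 0.31
  L_D = P(north | comp) = 0.26
Prior × likelihood for each component:
  π_A·L_A = 0.32 × 0.19 = 0.0608
  π_B·L_B = 0.51 × 0.3 = 0.153
  π_C·L_C = 0.11 × 0.31 = 0.0341
  π_D·L_D = 0.06 × 0.26 = 0.0156
Normaliser: 0.0608 + 0.153 + 0.0341 + 0.0156 = 0.2635
P(Cluster D | 'north') = 0.0156 / 0.2635 ≈ 0.0592

0.0592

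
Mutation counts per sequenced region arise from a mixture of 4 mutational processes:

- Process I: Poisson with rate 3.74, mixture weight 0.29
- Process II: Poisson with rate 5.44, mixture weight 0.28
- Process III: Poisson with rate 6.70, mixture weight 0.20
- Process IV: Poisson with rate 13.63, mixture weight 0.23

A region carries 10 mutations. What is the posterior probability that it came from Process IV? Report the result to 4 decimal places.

Apply Bayes' rule: the posterior for each component is proportional to its prior times its likelihood at x.
Component likelihoods at x = 10 mutations:
  p_I = 0.00350503
  p_II = 0.0271434
  p_III = 0.0618318
  p_IV = 0.0734111
Weight by the priors:
  w_I·p_I = 0.29 × 0.00350503 = 0.00101646
  w_II·p_II = 0.28 × 0.0271434 = 0.00760015
  w_III·p_III = 0.20 × 0.0618318 = 0.0123664
  w_IV·p_IV = 0.23 × 0.0734111 = 0.0168846
Evidence: 0.00101646 + 0.00760015 + 0.0123664 + 0.0168846 = 0.0378675
So the posterior for Process IV is 0.0168846 / 0.0378675 ≈ 0.4459.

0.4459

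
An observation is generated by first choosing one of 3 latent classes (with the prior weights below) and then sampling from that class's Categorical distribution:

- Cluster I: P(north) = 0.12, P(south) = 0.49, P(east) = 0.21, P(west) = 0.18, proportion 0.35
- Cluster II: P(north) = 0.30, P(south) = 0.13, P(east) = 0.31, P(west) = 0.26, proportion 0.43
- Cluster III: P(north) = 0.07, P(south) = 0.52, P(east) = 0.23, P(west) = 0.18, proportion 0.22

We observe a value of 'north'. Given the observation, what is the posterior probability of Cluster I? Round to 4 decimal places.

0.2253

Apply Bayes' rule: the posterior for each component is proportional to its prior times its likelihood at x.
Component likelihoods at x = 'north':
  p_I = P(north | comp) = 0.12
  p_II = P(north | comp) = 0.30
  p_III = P(north | comp) = 0.07
Prior × likelihood for each component:
  w_I·p_I = 0.35 × 0.12 = 0.042
  w_II·p_II = 0.43 × 0.3 = 0.129
  w_III·p_III = 0.22 × 0.07 = 0.0154
Normaliser: 0.042 + 0.129 + 0.0154 = 0.1864
So the posterior for Cluster I is 0.042 / 0.1864 ≈ 0.2253.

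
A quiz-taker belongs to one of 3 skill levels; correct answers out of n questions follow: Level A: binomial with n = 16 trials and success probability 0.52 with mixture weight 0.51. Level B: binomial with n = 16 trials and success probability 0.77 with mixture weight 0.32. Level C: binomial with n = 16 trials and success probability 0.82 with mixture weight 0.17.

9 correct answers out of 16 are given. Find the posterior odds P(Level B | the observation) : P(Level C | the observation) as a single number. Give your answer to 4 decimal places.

5.9427

Only the two components matter; the odds are (π_i f_i(x)) / (π_j f_j(x)).
Evaluate each component's likelihood at the observed value:
  f_A = C(16,9)·0.52^9·0.48^7 = 11440·0.00277991·0.00587068 = 0.1867
  f_B = C(16,9)·0.77^9·0.23^7 = 11440·0.0951517·3.40483e-05 = 0.0370627
  f_C = C(16,9)·0.82^9·0.18^7 = 11440·0.16762·6.1222e-06 = 0.0117397
0.0118601 / 0.00199575 ≈ 5.9427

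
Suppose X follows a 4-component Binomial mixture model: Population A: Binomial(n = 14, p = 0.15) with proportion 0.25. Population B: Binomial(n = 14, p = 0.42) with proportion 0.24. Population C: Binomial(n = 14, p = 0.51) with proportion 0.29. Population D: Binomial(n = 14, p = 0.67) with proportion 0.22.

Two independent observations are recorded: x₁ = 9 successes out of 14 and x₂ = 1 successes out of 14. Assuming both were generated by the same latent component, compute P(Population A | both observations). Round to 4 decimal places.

0.0237

By Bayes' theorem, P(k | x) = P(Z=k) f_k(x) / Σ_j P(Z=j) f_j(x).
Since both observations come from the same component, the likelihood for component k is f_k(x₁)·f_k(x₂).
  L_A = [3.41492e-05] × [0.253902] = 8.67052e-06
  L_B = [0.0534377] × [0.00494244] = 0.000264112
  L_C = [0.132001] × [0.000670266] = 8.84756e-05
  L_D = [0.213161] × [5.16279e-06] = 1.1005e-06
Unnormalised posteriors:
  P(Z=A)·L_A = 0.25 × 8.67052e-06 = 2.16763e-06
  P(Z=B)·L_B = 0.24 × 0.000264112 = 6.3387e-05
  P(Z=C)·L_C = 0.29 × 8.84756e-05 = 2.56579e-05
  P(Z=D)·L_D = 0.22 × 1.1005e-06 = 2.42111e-07
Denominator: 2.16763e-06 + 6.3387e-05 + 2.56579e-05 + 2.42111e-07 = 9.14546e-05
P(Population A | x) = 2.16763e-06 / 9.14546e-05 ≈ 0.0237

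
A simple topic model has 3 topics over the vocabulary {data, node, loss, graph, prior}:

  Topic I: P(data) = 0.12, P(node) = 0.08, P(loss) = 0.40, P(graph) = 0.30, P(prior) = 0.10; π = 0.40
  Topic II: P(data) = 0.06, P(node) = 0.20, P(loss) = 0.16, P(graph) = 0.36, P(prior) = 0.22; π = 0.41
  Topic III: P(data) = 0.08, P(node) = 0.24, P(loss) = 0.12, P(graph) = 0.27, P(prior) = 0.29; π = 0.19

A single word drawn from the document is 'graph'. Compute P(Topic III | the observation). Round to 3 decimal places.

0.161

P(component k | x) = P(Z=k)·f_k(x) / marginal(x), where marginal(x) = Σ_j P(Z=j)·f_j(x).
Categorical probabilities:
  L_I = P(graph | comp) = 0.30
  L_II = P(graph | comp) = 0.36
  L_III = P(graph | comp) = 0.27
Prior × likelihood for each component:
  P(Z=I)·L_I = 0.40 × 0.3 = 0.12
  P(Z=II)·L_II = 0.41 × 0.36 = 0.1476
  P(Z=III)·L_III = 0.19 × 0.27 = 0.0513
Marginal: 0.12 + 0.1476 + 0.0513 = 0.3189
Responsibility of Topic III: 0.0513 / 0.3189 ≈ 0.161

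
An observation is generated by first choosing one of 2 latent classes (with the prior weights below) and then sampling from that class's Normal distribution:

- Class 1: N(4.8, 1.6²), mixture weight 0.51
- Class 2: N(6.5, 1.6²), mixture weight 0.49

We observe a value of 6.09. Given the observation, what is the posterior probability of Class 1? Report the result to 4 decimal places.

Apply Bayes' rule: the posterior for each component is proportional to its prior times its likelihood at x.
Evaluate each component's likelihood at the observed value:
  p_1 = (1/(1.6·√(2π)))·exp(−(6.09−4.8)²/(2·1.6²)) = 0.249339·exp(-0.32502) = 0.180151
  p_2 = (1/(1.6·√(2π)))·exp(−(6.09−6.5)²/(2·1.6²)) = 0.249339·exp(-0.03283) = 0.241286
Prior × likelihood for each component:
  w_1·p_1 = 0.51 × 0.180151 = 0.0918768
  w_2·p_2 = 0.49 × 0.241286 = 0.11823
Evidence: 0.0918768 + 0.11823 = 0.210107
Responsibility of Class 1: 0.0918768 / 0.210107 ≈ 0.4373

0.4373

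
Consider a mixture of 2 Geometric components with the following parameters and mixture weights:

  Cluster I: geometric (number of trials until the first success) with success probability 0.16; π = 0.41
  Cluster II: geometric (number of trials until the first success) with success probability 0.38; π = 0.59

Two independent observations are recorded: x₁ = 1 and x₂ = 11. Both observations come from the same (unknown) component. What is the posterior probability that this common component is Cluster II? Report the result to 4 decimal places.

0.2803

Apply Bayes' rule: the posterior for each component is proportional to its prior times its likelihood at x.
Since both observations come from the same component, the likelihood for component k is f_k(x₁)·f_k(x₂).
  p_I = [0.16·(1−0.16)^0 = 0.16·1 = 0.16] × [0.0279842] = 0.00447747
  p_II = [0.38·(1−0.38)^0 = 0.38·1 = 0.38] × [0.00318934] = 0.00121195
Multiply by the mixture weights:
  P(Z=I)·p_I = 0.41 × 0.00447747 = 0.00183576
  P(Z=II)·p_II = 0.59 × 0.00121195 = 0.000715049
Normaliser: 0.00183576 + 0.000715049 = 0.00255081
Responsibility of Cluster II: 0.000715049 / 0.00255081 ≈ 0.2803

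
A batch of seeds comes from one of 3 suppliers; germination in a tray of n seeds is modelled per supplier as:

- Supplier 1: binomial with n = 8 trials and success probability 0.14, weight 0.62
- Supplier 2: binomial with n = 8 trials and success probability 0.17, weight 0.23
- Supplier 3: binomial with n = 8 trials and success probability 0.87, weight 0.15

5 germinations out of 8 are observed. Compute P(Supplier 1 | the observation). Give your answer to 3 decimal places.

Apply Bayes' rule: the posterior for each component is proportional to its prior times its likelihood at x.
Component likelihoods at x = 5 germinations out of 8:
  f_1 = 0.00191568
  f_2 = 0.00454639
  f_3 = 0.0613217
Multiply by the mixture weights:
  P(Z=1)·f_1 = 0.62 × 0.00191568 = 0.00118772
  P(Z=2)·f_2 = 0.23 × 0.00454639 = 0.00104567
  P(Z=3)·f_3 = 0.15 × 0.0613217 = 0.00919826
Normaliser: 0.00118772 + 0.00104567 + 0.00919826 = 0.0114317
So the posterior for Supplier 1 is 0.00118772 / 0.0114317 ≈ 0.104.

0.104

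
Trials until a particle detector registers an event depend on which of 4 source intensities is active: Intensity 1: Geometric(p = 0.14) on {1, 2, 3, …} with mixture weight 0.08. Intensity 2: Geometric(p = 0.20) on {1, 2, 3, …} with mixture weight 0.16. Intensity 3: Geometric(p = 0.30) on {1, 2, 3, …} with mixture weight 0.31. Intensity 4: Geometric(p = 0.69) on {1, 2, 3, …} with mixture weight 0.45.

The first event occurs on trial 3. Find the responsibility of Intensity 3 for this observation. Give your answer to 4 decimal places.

0.4374

The responsibility of component k is P(Z=k) f_k(x) divided by Σ_j P(Z=j) f_j(x).
Component likelihoods at x = 3:
  L_1 = 0.14·(1−0.14)^2 = 0.14·0.7396 = 0.103544
  L_2 = 0.20·(1−0.20)^2 = 0.20·0.64 = 0.128
  L_3 = 0.30·(1−0.30)^2 = 0.30·0.49 = 0.147
  L_4 = 0.69·(1−0.69)^2 = 0.69·0.0961 = 0.066309
Unnormalised posteriors:
  P(Z=1)·L_1 = 0.08 × 0.103544 = 0.00828352
  P(Z=2)·L_2 = 0.16 × 0.128 = 0.02048
  P(Z=3)·L_3 = 0.31 × 0.147 = 0.04557
  P(Z=4)·L_4 = 0.45 × 0.066309 = 0.0298391
Evidence: 0.00828352 + 0.02048 + 0.04557 + 0.0298391 = 0.104173
P(Intensity 3 | x) ≈ 0.4374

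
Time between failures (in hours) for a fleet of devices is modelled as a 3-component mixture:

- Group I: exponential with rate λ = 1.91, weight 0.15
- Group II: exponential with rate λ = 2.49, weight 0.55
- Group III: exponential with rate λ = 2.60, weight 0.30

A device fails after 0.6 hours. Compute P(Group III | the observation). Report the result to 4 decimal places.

The responsibility of component k is P(Z=k) f_k(x) divided by Σ_j P(Z=j) f_j(x).
Evaluate each component's likelihood at the observed value:
  f_I = 0.6072
  f_II = 0.558938
  f_III = 0.546354
Multiply by the mixture weights:
  P(Z=I)·f_I = 0.15 × 0.6072 = 0.09108
  P(Z=II)·f_II = 0.55 × 0.558938 = 0.307416
  P(Z=III)·f_III = 0.30 × 0.546354 = 0.163906
Sum: 0.09108 + 0.307416 + 0.163906 = 0.562402
P(Group III | x) ≈ 0.2914

0.2914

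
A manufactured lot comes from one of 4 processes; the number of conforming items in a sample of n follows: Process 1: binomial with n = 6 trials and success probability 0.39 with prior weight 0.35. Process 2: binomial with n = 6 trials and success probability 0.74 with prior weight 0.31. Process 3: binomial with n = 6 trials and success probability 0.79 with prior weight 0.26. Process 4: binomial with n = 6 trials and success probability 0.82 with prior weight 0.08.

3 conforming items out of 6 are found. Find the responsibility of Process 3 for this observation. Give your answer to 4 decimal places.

0.1419

Apply Bayes' rule: the posterior for each component is proportional to its prior times its likelihood at x.
Component likelihoods at x = 3 conforming items out of 6:
  L_1 = C(6,3)·0.39^3·0.61^3 = 20·0.059319·0.226981 = 0.269286
  L_2 = C(6,3)·0.74^3·0.26^3 = 20·0.405224·0.017576 = 0.142444
  L_3 = C(6,3)·0.79^3·0.21^3 = 20·0.493039·0.009261 = 0.0913207
  L_4 = C(6,3)·0.82^3·0.18^3 = 20·0.551368·0.005832 = 0.0643116
Unnormalised posteriors:
  w_1·L_1 = 0.35 × 0.269286 = 0.09425
  w_2·L_2 = 0.31 × 0.142444 = 0.0441577
  w_3·L_3 = 0.26 × 0.0913207 = 0.0237434
  w_4·L_4 = 0.08 × 0.0643116 = 0.00514493
Marginal: 0.09425 + 0.0441577 + 0.0237434 + 0.00514493 = 0.167296
So the posterior for Process 3 is 0.0237434 / 0.167296 ≈ 0.1419.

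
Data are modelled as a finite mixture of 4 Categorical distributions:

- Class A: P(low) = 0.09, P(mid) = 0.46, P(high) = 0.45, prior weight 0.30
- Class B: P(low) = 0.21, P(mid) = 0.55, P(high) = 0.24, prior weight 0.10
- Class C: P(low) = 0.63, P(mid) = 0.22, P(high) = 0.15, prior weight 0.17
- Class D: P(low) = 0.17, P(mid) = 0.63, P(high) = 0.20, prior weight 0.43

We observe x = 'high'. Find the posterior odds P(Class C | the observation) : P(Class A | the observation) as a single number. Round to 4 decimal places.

Since P(k|x) ∝ π_k f_k(x), the posterior odds are π_i f_i(x) / (π_j f_j(x)).
Categorical probabilities:
  p_A = P(high | comp) = 0.45
  p_B = P(high | comp) = 0.24
  p_C = P(high | comp) = 0.15
  p_D = P(high | comp) = 0.20
Posterior odds = (π_C·p_C) / (π_A·p_A) = (0.17·0.15) / (0.30·0.45) = 0.0255 / 0.135 ≈ 0.1889

0.1889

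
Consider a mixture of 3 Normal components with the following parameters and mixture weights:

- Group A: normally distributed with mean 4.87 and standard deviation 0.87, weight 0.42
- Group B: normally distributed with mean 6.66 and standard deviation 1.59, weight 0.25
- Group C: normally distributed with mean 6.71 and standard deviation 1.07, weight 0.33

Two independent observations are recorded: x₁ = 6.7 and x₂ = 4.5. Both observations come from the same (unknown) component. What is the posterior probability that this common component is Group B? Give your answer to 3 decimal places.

0.305

The responsibility of component k is π_k f_k(x) divided by Σ_j π_j f_j(x).
Since both observations come from the same component, the likelihood for component k is f_k(x₁)·f_k(x₂).
  p_A = [(1/(0.87·√(2π)))·exp(−(6.7−4.87)²/(2·0.87²)) = 0.458554·exp(-2.21225) = 0.0501908] × [0.418905] = 0.0210252
  p_B = [(1/(1.59·√(2π)))·exp(−(6.7−6.66)²/(2·1.59²)) = 0.250907·exp(-0.00032) = 0.250828] × [0.0997168] = 0.0250117
  p_C = [(1/(1.07·√(2π)))·exp(−(6.7−6.71)²/(2·1.07²)) = 0.372843·exp(-0.00004) = 0.372827] × [0.0441758] = 0.0164699
Prior × likelihood for each component:
  π_A·p_A = 0.42 × 0.0210252 = 0.00883057
  π_B·p_B = 0.25 × 0.0250117 = 0.00625294
  π_C·p_C = 0.33 × 0.0164699 = 0.00543508
Denominator: 0.00883057 + 0.00625294 + 0.00543508 = 0.0205186
P(Group B | x) = 0.00625294 / 0.0205186 ≈ 0.305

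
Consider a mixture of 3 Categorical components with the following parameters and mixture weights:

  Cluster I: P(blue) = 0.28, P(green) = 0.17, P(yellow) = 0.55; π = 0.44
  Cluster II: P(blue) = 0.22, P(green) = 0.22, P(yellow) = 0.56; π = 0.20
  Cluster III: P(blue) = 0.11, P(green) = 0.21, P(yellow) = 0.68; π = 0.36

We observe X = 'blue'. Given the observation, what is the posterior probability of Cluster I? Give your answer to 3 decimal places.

P(component k | x) = π_k·f_k(x) / marginal(x), where marginal(x) = Σ_j π_j·f_j(x).
Categorical probabilities:
  f_I = 0.28
  f_II = 0.22
  f_III = 0.11
Prior × likelihood for each component:
  π_I·f_I = 0.44 × 0.28 = 0.1232
  π_II·f_II = 0.20 × 0.22 = 0.044
  π_III·f_III = 0.36 × 0.11 = 0.0396
Denominator: 0.1232 + 0.044 + 0.0396 = 0.2068
Responsibility of Cluster I: 0.1232 / 0.2068 ≈ 0.596

0.596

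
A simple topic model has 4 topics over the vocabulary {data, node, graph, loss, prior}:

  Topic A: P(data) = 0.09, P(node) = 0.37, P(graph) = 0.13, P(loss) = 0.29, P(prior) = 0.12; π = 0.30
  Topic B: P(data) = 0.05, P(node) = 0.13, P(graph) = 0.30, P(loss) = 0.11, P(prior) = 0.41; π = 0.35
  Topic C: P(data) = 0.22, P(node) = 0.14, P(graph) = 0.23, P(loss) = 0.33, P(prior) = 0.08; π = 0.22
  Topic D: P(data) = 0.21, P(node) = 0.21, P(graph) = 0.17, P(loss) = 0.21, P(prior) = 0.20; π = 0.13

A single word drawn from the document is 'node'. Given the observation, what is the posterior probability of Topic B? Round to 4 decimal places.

0.2120

The responsibility of component k is P(Z=k) f_k(x) divided by Σ_j P(Z=j) f_j(x).
Component likelihoods at x = 'node':
  L_A = 0.37
  L_B = 0.13
  L_C = 0.14
  L_D = 0.21
Unnormalised posteriors:
  P(Z=A)·L_A = 0.30 × 0.37 = 0.111
  P(Z=B)·L_B = 0.35 × 0.13 = 0.0455
  P(Z=C)·L_C = 0.22 × 0.14 = 0.0308
  P(Z=D)·L_D = 0.13 × 0.21 = 0.0273
Sum: 0.111 + 0.0455 + 0.0308 + 0.0273 = 0.2146
So the posterior for Topic B is 0.0455 / 0.2146 ≈ 0.2120.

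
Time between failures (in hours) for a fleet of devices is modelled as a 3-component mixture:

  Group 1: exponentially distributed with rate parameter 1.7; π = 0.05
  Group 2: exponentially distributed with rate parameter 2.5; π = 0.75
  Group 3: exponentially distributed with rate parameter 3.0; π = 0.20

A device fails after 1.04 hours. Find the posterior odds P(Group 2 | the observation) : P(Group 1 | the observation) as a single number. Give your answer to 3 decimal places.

9.600

Only the two components matter; the odds are (w_i f_i(x)) / (w_j f_j(x)).
Component likelihoods at x = 1.04 hours:
  p_1 = 0.290146
  p_2 = 0.185684
  p_3 = 0.132472
Odds = (0.75/0.05) × (0.185684/0.290146) = 15 × 0.639968 ≈ 9.600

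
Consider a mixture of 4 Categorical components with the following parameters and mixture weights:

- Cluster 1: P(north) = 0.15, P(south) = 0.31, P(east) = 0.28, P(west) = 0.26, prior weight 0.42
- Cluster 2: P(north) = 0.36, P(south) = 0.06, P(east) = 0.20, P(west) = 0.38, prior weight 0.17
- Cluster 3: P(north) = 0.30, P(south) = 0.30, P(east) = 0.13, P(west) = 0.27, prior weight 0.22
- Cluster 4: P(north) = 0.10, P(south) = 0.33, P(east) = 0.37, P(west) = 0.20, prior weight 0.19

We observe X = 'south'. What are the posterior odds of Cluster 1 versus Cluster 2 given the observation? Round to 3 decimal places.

12.765

Posterior odds = (π_i f_i(x)) / (π_j f_j(x)); the normalising sum cancels.
Evaluate each component's likelihood at the observed value:
  f_1 = 0.31
  f_2 = 0.06
  f_3 = 0.3
  f_4 = 0.33
Posterior odds = (π_1·f_1) / (π_2·f_2) = (0.42·0.31) / (0.17·0.06) = 0.1302 / 0.0102 ≈ 12.765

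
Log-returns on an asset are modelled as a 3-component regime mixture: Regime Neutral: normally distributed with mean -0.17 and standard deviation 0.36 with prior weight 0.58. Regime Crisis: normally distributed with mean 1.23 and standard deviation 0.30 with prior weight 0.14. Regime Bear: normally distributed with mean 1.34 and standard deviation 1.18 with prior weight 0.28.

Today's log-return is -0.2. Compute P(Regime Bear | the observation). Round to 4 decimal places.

Apply Bayes' rule: the posterior for each component is proportional to its prior times its likelihood at x.
Component likelihoods at x = -0.2:
  L_Neutral = 1.10433
  L_Crisis = 1.54868e-05
  L_Bear = 0.144269
Prior × likelihood for each component:
  w_Neutral·L_Neutral = 0.58 × 1.10433 = 0.640512
  w_Crisis·L_Crisis = 0.14 × 1.54868e-05 = 2.16815e-06
  w_Bear·L_Bear = 0.28 × 0.144269 = 0.0403953
Marginal: 0.640512 + 2.16815e-06 + 0.0403953 = 0.68091
Responsibility of Regime Bear: 0.0403953 / 0.68091 ≈ 0.0593

0.0593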